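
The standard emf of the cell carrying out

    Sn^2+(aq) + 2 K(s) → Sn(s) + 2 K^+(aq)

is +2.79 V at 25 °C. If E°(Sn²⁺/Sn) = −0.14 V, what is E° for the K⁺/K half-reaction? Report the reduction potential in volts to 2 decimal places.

−2.93 V

In the reaction as written the Sn²⁺/Sn couple is reduced (cathode) and K⁺/K is oxidized (anode), so E°cell = E°(Sn²⁺/Sn) − E°(K⁺/K).
E°(K⁺/K) = E°(cathode) − E°cell = −0.14 − (+2.79) = −2.93 V.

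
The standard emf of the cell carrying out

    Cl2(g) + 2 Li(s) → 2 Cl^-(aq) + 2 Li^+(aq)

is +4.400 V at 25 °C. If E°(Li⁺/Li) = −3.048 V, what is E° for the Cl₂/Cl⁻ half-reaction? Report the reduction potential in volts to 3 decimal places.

+1.352 V

In the reaction as written the Cl₂/Cl⁻ couple is reduced (cathode) and Li⁺/Li is oxidized (anode), so E°cell = E°(Cl₂/Cl⁻) − E°(Li⁺/Li).
E°(Cl₂/Cl⁻) = E°cell + E°(anode) = +4.400 + (−3.048) = +1.352 V.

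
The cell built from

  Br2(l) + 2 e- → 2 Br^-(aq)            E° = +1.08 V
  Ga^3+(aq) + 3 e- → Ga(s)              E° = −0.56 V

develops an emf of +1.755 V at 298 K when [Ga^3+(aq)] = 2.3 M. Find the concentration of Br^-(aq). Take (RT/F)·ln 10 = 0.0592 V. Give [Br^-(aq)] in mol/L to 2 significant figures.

The Br₂/Br⁻ couple has the larger reduction potential, so it is the cathode: E°cell = +1.08 − (−0.56) = +1.64 V and n = 6.
Rearranging E = E° − (0.0592/n)·log Q gives log Q = 6(+1.64 − (+1.755))/0.0592 = −11.655.
The balanced reaction is 3 Br2(l) + 2 Ga(s) → 6 Br^-(aq) + 2 Ga^3+(aq), so Q = [Br^-(aq)]^6·[Ga^3+(aq)]^2.
Solving for the unknown gives log [Br^-(aq)] = −2.063, so [Br^-(aq)] ≈ 0.0086 M.

0.0086 M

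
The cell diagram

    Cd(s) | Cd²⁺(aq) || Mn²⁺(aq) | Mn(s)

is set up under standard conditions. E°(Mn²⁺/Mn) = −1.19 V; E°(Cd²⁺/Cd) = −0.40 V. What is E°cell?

−0.79 V

By convention the left-hand electrode in cell notation is the anode (oxidation) and the right-hand electrode is the cathode (reduction).
E°cell = E°(right) − E°(left) = −1.19 − (−0.40) = −0.79 V.
The negative sign shows that, as written, the cell would require an external voltage to drive the reaction.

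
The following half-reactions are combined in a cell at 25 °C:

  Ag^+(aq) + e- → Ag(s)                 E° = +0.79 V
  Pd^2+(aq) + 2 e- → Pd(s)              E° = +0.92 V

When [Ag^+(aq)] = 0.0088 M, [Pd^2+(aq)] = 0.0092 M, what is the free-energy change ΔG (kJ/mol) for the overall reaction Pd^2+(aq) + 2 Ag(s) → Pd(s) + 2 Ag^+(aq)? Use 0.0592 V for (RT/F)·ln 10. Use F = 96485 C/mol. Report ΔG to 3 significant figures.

−36.9 kJ/mol

The standard cell potential is +0.92 − (+0.79) = +0.13 V, with n = 2 electrons in the balanced equation.
Q = [Ag^+(aq)]^2 / [Pd^2+(aq)] = 0.00842, so log Q = −2.075 and E = +0.13 − (0.0592/2)(−2.075) = +0.1914 V.
Finally ΔG = −nFE = −(2)(96485 C/mol)(+0.1914 V) = −36.9 kJ/mol.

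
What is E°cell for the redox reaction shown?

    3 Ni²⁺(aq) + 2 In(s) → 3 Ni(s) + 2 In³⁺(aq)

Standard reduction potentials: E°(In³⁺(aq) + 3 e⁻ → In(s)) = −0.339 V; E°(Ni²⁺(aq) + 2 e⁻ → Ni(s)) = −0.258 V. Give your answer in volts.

In the reaction as written, Ni²⁺(aq) is reduced (cathode) and In³⁺(aq) is produced by oxidation at the anode.
E°cell = E°(cathode) − E°(anode) = −0.258 − (−0.339) = +0.081 V.

+0.081 V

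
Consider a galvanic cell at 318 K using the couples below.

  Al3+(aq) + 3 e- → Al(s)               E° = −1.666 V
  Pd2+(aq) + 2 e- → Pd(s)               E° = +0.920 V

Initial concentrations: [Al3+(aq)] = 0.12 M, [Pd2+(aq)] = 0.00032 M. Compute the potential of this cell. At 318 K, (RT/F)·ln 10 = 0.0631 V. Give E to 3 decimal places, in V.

+2.495 V

The Pd²⁺/Pd couple has the more positive E°, so it is the cathode; Al³⁺/Al is the anode.
The standard potential is +0.920 − (−1.666) = +2.586 V and the balanced reaction transfers n = 6 electrons.
For the overall reaction 3 Pd2+(aq) + 2 Al(s) → 3 Pd(s) + 2 Al3+(aq), Q = [Al3+(aq)]^2 / [Pd2+(aq)]^3 = 4.39×10^8, giving log Q = 8.643.
E = E° − (0.0631/n)·log Q = +2.586 − (0.0631/6)(8.643) = +2.495 V.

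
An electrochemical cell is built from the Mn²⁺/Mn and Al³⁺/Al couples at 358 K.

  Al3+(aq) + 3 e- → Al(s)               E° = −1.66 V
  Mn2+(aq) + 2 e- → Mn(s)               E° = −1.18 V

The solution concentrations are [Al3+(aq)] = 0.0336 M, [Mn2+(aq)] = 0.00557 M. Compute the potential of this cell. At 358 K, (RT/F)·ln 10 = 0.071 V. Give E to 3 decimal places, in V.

+0.435 V

The Mn²⁺/Mn couple has the more positive E°, so it is the cathode; Al³⁺/Al is the anode.
E°cell = −1.18 − (−1.66) = +0.48 V, with n = 6 electrons transferred.
For the overall reaction 3 Mn2+(aq) + 2 Al(s) → 3 Mn(s) + 2 Al3+(aq), Q = [Al3+(aq)]^2 / [Mn2+(aq)]^3 = 6.53×10^3, giving log Q = 3.815.
By the Nernst equation, E = +0.48 − (0.071/6)·(3.815) = +0.435 V.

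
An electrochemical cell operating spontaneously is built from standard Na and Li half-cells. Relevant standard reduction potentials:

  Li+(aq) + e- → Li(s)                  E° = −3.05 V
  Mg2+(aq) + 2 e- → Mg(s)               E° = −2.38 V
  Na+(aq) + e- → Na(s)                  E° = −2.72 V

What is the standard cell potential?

+0.33 V

The Na⁺/Na couple has the higher E°, so Na ion is reduced (cathode) and Li is oxidized (anode).
E°cell = E°(cathode) − E°(anode) = −2.72 − (−3.05) = +0.33 V.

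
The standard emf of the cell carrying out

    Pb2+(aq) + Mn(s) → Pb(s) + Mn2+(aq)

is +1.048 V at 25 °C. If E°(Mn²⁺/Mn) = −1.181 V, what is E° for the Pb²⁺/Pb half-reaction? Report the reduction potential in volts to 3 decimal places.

−0.133 V

In the reaction as written the Pb²⁺/Pb couple is reduced (cathode) and Mn²⁺/Mn is oxidized (anode), so E°cell = E°(Pb²⁺/Pb) − E°(Mn²⁺/Mn).
E°(Pb²⁺/Pb) = E°cell + E°(anode) = +1.048 + (−1.181) = −0.133 V.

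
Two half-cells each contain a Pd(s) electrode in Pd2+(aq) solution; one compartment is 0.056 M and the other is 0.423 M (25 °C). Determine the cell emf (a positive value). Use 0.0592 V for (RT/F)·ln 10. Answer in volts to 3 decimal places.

0.026 V

For a concentration cell E°cell = 0, since both electrodes use the same couple.
The compartment with the higher Pd2+(aq) concentration (0.423 M) acts as the cathode; ions are reduced there and produced at the dilute (0.056 M) anode.
With n = 2, Ecell = −(0.0592/2)·log([dilute]/[conc]) = −(0.0592/2)·log(0.056/0.423) = +0.026 V.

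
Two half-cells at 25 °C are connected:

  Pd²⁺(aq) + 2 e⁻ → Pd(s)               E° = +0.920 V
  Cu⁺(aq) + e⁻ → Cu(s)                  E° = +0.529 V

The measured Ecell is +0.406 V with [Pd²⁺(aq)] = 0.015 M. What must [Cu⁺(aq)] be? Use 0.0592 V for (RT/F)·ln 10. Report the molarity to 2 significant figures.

0.068 M

With Pd²⁺/Pd at the cathode and Cu⁺/Cu at the anode, E°cell = +0.920 − (+0.529) = +0.391 V (n = 2).
Rearranging E = E° − (0.0592/n)·log Q gives log Q = 2(+0.391 − (+0.406))/0.0592 = −0.507.
The balanced reaction is Pd²⁺(aq) + 2 Cu(s) → Pd(s) + 2 Cu⁺(aq), so Q = [Cu⁺(aq)]^2 / [Pd²⁺(aq)].
Substituting the known concentrations and solving, log [Cu⁺(aq)] = −1.165 and [Cu⁺(aq)] = 0.068 M.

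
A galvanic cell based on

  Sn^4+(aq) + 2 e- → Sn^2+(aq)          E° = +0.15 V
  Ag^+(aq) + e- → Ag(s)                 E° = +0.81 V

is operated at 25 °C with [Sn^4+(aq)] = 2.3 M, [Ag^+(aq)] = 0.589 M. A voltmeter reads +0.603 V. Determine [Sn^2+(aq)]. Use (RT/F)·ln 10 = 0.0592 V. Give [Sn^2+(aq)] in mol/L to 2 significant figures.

0.079 M

The Ag⁺/Ag couple has the larger reduction potential, so it is the cathode: E°cell = +0.81 − (+0.15) = +0.66 V and n = 2.
From the Nernst equation, log Q = n(E° − E)/0.0592 = 2·(+0.66 − (+0.603))/0.0592 = 1.926.
The balanced reaction is 2 Ag^+(aq) + Sn^2+(aq) → 2 Ag(s) + Sn^4+(aq), so Q = [Sn^4+(aq)] / ([Ag^+(aq)]^2·[Sn^2+(aq)]).
Substituting the known concentrations and solving, log [Sn^2+(aq)] = −1.105 and [Sn^2+(aq)] = 0.079 M.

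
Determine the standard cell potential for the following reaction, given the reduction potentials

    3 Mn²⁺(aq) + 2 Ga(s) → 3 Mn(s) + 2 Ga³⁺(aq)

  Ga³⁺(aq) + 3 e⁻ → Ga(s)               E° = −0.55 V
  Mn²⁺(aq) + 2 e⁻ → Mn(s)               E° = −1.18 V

−0.63 V

In the reaction as written, Mn²⁺(aq) is reduced (cathode) and Ga³⁺(aq) is produced by oxidation at the anode.
E°cell = E°(cathode) − E°(anode) = −1.18 − (−0.55) = −0.63 V.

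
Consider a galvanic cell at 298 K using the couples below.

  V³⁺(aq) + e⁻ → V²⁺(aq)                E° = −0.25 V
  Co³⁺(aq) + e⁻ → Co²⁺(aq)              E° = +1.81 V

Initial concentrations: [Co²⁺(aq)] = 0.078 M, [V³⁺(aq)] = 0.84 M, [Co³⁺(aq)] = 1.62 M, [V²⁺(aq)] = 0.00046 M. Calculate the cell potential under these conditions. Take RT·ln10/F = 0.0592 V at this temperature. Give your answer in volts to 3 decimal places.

Since E°(Co³⁺/Co²⁺) > E°(V³⁺/V²⁺), Co³⁺/Co²⁺ serves as the cathode.
The standard potential is +1.81 − (−0.25) = +2.06 V and the balanced reaction transfers n = 1 electron.
Balancing gives Co³⁺(aq) + V²⁺(aq) → Co²⁺(aq) + V³⁺(aq); hence Q = ([Co²⁺(aq)]·[V³⁺(aq)]) / ([Co³⁺(aq)]·[V²⁺(aq)]) = 87.9 (log Q = 1.944).
By the Nernst equation, E = +2.06 − (0.0592/1)·(1.944) = +1.945 V.

+1.945 V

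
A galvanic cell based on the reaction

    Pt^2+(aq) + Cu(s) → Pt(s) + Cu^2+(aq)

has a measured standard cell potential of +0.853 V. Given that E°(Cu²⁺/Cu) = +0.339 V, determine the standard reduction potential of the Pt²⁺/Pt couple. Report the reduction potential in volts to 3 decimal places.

In the reaction as written the Pt²⁺/Pt couple is reduced (cathode) and Cu²⁺/Cu is oxidized (anode), so E°cell = E°(Pt²⁺/Pt) − E°(Cu²⁺/Cu).
E°(Pt²⁺/Pt) = E°cell + E°(anode) = +0.853 + (+0.339) = +1.192 V.

+1.192 V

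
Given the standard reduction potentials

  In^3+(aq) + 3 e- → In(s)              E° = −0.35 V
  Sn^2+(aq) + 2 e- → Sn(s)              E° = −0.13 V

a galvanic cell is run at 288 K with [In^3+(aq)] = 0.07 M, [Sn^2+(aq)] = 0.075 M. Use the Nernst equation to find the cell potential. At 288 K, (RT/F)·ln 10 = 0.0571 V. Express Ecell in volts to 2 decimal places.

The Sn²⁺/Sn couple has the more positive E°, so it is the cathode; In³⁺/In is the anode.
E°cell = E°cat − E°an = −0.13 − (−0.35) = +0.22 V; n = 6.
Balancing gives 3 Sn^2+(aq) + 2 In(s) → 3 Sn(s) + 2 In^3+(aq); hence Q = [In^3+(aq)]^2 / [Sn^2+(aq)]^3 = 11.6 (log Q = 1.065).
Applying E = E° − (RT ln10/nF)·log Q gives +0.22 − (0.0571/6)(1.065) = +0.21 V.

+0.21 V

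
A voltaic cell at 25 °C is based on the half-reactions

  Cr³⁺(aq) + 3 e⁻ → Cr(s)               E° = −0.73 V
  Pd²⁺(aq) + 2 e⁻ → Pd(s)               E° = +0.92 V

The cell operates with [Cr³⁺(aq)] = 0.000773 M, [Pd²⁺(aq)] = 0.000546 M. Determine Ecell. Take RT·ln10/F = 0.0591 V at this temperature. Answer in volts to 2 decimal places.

Since E°(Pd²⁺/Pd) > E°(Cr³⁺/Cr), Pd²⁺/Pd serves as the cathode.
E°cell = E°cat − E°an = +0.92 − (−0.73) = +1.65 V; n = 6.
Balancing gives 3 Pd²⁺(aq) + 2 Cr(s) → 3 Pd(s) + 2 Cr³⁺(aq); hence Q = [Cr³⁺(aq)]^2 / [Pd²⁺(aq)]^3 = 3.67×10^3 (log Q = 3.565).
E = E° − (0.0591/n)·log Q = +1.65 − (0.0591/6)(3.565) = +1.61 V.

+1.61 V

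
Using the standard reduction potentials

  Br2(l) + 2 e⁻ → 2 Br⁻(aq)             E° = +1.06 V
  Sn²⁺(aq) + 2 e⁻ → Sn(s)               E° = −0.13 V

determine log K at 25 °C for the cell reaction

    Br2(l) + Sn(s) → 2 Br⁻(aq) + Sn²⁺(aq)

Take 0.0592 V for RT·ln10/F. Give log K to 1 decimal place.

The Br₂/Br⁻ couple is reduced (cathode); E°cell = +1.06 − (−0.13) = +1.19 V with n = 2.
At equilibrium E = 0, so log K = nE°cell / 0.0592 = (2)(+1.19) / 0.0592 = 40.2.

log K = 40.2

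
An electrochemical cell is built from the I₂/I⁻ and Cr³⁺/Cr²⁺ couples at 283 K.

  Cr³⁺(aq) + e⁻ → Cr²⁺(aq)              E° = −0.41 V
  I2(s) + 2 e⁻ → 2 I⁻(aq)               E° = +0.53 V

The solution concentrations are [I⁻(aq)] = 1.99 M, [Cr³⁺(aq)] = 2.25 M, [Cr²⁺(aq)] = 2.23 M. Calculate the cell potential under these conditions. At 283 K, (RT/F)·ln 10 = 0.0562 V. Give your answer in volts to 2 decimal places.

Since E°(I₂/I⁻) > E°(Cr³⁺/Cr²⁺), I₂/I⁻ serves as the cathode.
The standard potential is +0.53 − (−0.41) = +0.94 V and the balanced reaction transfers n = 2 electrons.
Balancing gives I2(s) + 2 Cr²⁺(aq) → 2 I⁻(aq) + 2 Cr³⁺(aq); hence Q = ([I⁻(aq)]^2·[Cr³⁺(aq)]^2) / [Cr²⁺(aq)]^2 = 4.03 (log Q = 0.605).
By the Nernst equation, E = +0.94 − (0.0562/2)·(0.605) = +0.92 V.

+0.92 V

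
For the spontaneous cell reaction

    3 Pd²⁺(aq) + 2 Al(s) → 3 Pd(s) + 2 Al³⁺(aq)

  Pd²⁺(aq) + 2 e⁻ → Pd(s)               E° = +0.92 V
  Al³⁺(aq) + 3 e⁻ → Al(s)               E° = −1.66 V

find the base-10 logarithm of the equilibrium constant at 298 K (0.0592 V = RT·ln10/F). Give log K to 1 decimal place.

log K = 261.5

The Pd²⁺/Pd couple is reduced (cathode); E°cell = +0.92 − (−1.66) = +2.58 V with n = 6.
At equilibrium E = 0, so log K = nE°cell / 0.0592 = (6)(+2.58) / 0.0592 = 261.5.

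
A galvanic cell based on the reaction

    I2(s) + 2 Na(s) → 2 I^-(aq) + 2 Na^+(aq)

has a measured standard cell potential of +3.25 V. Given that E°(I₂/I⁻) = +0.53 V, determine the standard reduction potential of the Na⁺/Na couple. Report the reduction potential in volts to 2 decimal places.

In the reaction as written the I₂/I⁻ couple is reduced (cathode) and Na⁺/Na is oxidized (anode), so E°cell = E°(I₂/I⁻) − E°(Na⁺/Na).
E°(Na⁺/Na) = E°(cathode) − E°cell = +0.53 − (+3.25) = −2.72 V.

−2.72 V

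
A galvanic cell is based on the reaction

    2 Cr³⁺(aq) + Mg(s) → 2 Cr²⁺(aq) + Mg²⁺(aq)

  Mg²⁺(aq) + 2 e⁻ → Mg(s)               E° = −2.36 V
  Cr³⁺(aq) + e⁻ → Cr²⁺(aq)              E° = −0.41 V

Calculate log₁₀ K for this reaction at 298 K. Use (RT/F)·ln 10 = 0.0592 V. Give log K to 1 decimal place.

log K = 65.9

The Cr³⁺/Cr²⁺ couple is reduced (cathode); E°cell = −0.41 − (−2.36) = +1.95 V with n = 2.
At equilibrium E = 0, so log K = nE°cell / 0.0592 = (2)(+1.95) / 0.0592 = 65.9.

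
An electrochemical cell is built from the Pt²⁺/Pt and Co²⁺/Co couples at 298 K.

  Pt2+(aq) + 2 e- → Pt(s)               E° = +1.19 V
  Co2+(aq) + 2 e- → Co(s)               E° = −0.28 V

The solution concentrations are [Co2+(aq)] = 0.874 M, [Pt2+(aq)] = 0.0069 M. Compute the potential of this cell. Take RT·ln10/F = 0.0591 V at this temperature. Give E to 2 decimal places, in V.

+1.41 V

The Pt²⁺/Pt couple has the more positive E°, so it is the cathode; Co²⁺/Co is the anode.
The standard potential is +1.19 − (−0.28) = +1.47 V and the balanced reaction transfers n = 2 electrons.
Balancing gives Pt2+(aq) + Co(s) → Pt(s) + Co2+(aq); hence Q = [Co2+(aq)] / [Pt2+(aq)] = 127 (log Q = 2.103).
E = E° − (0.0591/n)·log Q = +1.47 − (0.0591/2)(2.103) = +1.41 V.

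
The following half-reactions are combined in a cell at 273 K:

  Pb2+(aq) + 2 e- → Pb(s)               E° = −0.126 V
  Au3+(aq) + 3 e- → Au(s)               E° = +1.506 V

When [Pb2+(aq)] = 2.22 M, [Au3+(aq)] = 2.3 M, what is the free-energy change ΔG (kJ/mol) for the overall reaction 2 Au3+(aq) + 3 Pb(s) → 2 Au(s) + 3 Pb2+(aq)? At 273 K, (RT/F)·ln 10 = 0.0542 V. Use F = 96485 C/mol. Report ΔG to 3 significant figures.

With Au³⁺/Au reduced at the cathode, E°cell = +1.506 − (−0.126) = +1.632 V and n = 6.
Here Q = [Pb2+(aq)]^3 / [Au3+(aq)]^2 = 2.07 (log Q = 0.316), giving E = +1.632 − (0.0542/6)·(0.316) = +1.6291 V.
Finally ΔG = −nFE = −(6)(96485 C/mol)(+1.6291 V) = −943 kJ/mol.

−943 kJ/mol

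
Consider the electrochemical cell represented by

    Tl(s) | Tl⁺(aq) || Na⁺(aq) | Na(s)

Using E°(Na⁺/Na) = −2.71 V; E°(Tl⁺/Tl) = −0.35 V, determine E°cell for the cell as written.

−2.36 V

By convention the left-hand electrode in cell notation is the anode (oxidation) and the right-hand electrode is the cathode (reduction).
E°cell = E°(right) − E°(left) = −2.71 − (−0.35) = −2.36 V.
The negative sign shows that, as written, the cell would require an external voltage to drive the reaction.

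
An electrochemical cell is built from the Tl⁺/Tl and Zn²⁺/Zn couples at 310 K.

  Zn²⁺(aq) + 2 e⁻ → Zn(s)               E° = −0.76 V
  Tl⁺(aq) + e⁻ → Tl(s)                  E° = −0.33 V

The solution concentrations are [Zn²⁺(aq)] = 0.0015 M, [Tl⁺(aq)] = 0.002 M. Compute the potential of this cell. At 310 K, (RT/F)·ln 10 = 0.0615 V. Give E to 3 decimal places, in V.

The Tl⁺/Tl couple has the more positive E°, so it is the cathode; Zn²⁺/Zn is the anode.
The standard potential is −0.33 − (−0.76) = +0.43 V and the balanced reaction transfers n = 2 electrons.
For the overall reaction 2 Tl⁺(aq) + Zn(s) → 2 Tl(s) + Zn²⁺(aq), Q = [Zn²⁺(aq)] / [Tl⁺(aq)]^2 = 375, giving log Q = 2.574.
E = E° − (0.0615/n)·log Q = +0.43 − (0.0615/2)(2.574) = +0.351 V.

+0.351 V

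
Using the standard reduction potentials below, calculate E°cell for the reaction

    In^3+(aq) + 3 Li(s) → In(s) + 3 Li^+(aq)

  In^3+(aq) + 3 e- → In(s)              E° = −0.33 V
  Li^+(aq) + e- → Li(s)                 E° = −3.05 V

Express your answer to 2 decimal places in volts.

+2.72 V

In the reaction as written, In^3+(aq) is reduced (cathode) and Li^+(aq) is produced by oxidation at the anode.
E°cell = E°(cathode) − E°(anode) = −0.33 − (−3.05) = +2.72 V.
The positive value indicates the reaction is spontaneous as written.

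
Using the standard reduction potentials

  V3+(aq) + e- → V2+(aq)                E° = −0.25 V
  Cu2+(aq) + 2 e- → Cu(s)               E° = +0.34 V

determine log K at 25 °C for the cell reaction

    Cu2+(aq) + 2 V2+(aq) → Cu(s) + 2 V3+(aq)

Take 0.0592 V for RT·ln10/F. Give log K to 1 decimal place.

The Cu²⁺/Cu couple is reduced (cathode); E°cell = +0.34 − (−0.25) = +0.59 V with n = 2.
At equilibrium E = 0, so log K = nE°cell / 0.0592 = (2)(+0.59) / 0.0592 = 19.9.

log K = 19.9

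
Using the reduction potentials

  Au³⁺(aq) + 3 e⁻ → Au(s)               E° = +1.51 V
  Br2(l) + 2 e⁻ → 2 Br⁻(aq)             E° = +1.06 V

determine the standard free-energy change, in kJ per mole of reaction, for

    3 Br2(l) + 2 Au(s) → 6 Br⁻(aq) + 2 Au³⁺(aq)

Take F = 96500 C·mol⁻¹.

+261 kJ/mol

In the reaction as written Br2(l) is reduced, so the Br₂/Br⁻ couple is the cathode and Au³⁺/Au is the anode.
E°cell = +1.06 − (+1.51) = −0.45 V; balancing electrons gives n = 6.
ΔG° = −nFE°cell = −(6)(96500)(−0.45) J/mol = +261 kJ/mol.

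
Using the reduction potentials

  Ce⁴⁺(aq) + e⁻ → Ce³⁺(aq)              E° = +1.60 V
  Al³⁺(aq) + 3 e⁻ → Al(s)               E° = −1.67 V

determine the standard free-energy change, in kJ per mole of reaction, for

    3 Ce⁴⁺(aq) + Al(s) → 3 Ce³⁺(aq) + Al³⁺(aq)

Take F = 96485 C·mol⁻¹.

In the reaction as written Ce⁴⁺(aq) is reduced, so the Ce⁴⁺/Ce³⁺ couple is the cathode and Al³⁺/Al is the anode.
E°cell = +1.60 − (−1.67) = +3.27 V; balancing electrons gives n = 3.
ΔG° = −nFE°cell = −(3)(96485)(+3.27) J/mol = −947 kJ/mol.

−947 kJ/mol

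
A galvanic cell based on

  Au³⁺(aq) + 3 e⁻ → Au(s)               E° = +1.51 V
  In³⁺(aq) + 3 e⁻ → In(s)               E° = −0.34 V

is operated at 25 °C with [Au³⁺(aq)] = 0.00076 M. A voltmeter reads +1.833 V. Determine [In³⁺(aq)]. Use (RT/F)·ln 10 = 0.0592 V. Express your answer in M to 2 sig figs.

Au³⁺/Au is the cathode (higher E°); E°cell = +1.51 − (−0.34) = +1.85 V with n = 3.
Rearranging E = E° − (0.0592/n)·log Q gives log Q = 3(+1.85 − (+1.833))/0.0592 = 0.861.
For Au³⁺(aq) + In(s) → Au(s) + In³⁺(aq), the reaction quotient is Q = [In³⁺(aq)] / [Au³⁺(aq)].
Isolating [In³⁺(aq)] in Q = 10^{0.861} yields log [In³⁺(aq)] = −2.258, i.e. 0.0055 M.

0.0055 M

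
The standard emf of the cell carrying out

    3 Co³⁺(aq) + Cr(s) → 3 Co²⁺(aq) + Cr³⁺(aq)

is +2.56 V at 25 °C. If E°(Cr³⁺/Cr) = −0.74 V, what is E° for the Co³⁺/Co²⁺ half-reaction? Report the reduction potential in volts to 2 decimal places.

+1.82 V

In the reaction as written the Co³⁺/Co²⁺ couple is reduced (cathode) and Cr³⁺/Cr is oxidized (anode), so E°cell = E°(Co³⁺/Co²⁺) − E°(Cr³⁺/Cr).
E°(Co³⁺/Co²⁺) = E°cell + E°(anode) = +2.56 + (−0.74) = +1.82 V.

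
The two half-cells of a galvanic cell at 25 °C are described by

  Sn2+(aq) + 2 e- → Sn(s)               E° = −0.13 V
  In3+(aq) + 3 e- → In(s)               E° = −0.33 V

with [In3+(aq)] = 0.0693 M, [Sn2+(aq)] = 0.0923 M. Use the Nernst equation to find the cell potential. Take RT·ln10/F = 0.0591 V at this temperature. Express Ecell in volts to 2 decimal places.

Sn²⁺/Sn is reduced (cathode, E° = −0.13 V) and In³⁺/In is oxidized (anode).
E°cell = −0.13 − (−0.33) = +0.20 V, with n = 6 electrons transferred.
For the overall reaction 3 Sn2+(aq) + 2 In(s) → 3 Sn(s) + 2 In3+(aq), Q = [In3+(aq)]^2 / [Sn2+(aq)]^3 = 6.11, giving log Q = 0.786.
Applying E = E° − (RT ln10/nF)·log Q gives +0.20 − (0.0591/6)(0.786) = +0.19 V.

+0.19 V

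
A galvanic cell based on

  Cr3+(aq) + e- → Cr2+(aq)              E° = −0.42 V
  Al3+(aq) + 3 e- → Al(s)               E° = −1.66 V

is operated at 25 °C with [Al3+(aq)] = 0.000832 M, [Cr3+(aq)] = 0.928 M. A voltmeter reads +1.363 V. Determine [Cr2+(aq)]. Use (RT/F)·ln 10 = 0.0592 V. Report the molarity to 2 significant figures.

The Cr³⁺/Cr²⁺ couple has the larger reduction potential, so it is the cathode: E°cell = −0.42 − (−1.66) = +1.24 V and n = 3.
Rearranging E = E° − (0.0592/n)·log Q gives log Q = 3(+1.24 − (+1.363))/0.0592 = −6.233.
The balanced reaction is 3 Cr3+(aq) + Al(s) → 3 Cr2+(aq) + Al3+(aq), so Q = ([Cr2+(aq)]^3·[Al3+(aq)]) / [Cr3+(aq)]^3.
Isolating [Cr2+(aq)] in Q = 10^{−6.233} yields log [Cr2+(aq)] = −1.083, i.e. 0.083 M.

0.083 M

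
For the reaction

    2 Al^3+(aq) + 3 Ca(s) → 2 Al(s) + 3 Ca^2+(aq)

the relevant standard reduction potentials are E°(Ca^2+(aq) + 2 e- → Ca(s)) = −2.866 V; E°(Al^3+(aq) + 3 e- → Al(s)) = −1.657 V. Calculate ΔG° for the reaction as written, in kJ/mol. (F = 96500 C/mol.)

In the reaction as written Al^3+(aq) is reduced, so the Al³⁺/Al couple is the cathode and Ca²⁺/Ca is the anode.
E°cell = −1.657 − (−2.866) = +1.209 V; balancing electrons gives n = 6.
ΔG° = −nFE°cell = −(6)(96500)(+1.209) J/mol = −700 kJ/mol.

−700 kJ/mol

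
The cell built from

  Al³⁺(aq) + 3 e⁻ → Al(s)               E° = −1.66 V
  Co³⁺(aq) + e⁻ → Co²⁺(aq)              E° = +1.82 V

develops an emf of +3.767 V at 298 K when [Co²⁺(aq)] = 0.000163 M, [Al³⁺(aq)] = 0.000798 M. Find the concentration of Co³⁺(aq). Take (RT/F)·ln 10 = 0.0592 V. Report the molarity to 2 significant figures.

The Co³⁺/Co²⁺ couple has the larger reduction potential, so it is the cathode: E°cell = +1.82 − (−1.66) = +3.48 V and n = 3.
Rearranging E = E° − (0.0592/n)·log Q gives log Q = 3(+3.48 − (+3.767))/0.0592 = −14.544.
Balancing electrons gives 3 Co³⁺(aq) + Al(s) → 3 Co²⁺(aq) + Al³⁺(aq); thus Q = ([Co²⁺(aq)]^3·[Al³⁺(aq)]) / [Co³⁺(aq)]^3.
Substituting the known concentrations and solving, log [Co³⁺(aq)] = 0.028 and [Co³⁺(aq)] = 1.1 M.

1.1 M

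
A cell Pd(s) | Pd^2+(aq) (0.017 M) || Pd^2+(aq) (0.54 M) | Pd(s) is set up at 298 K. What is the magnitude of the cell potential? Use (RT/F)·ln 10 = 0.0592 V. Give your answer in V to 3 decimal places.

0.044 V

For a concentration cell E°cell = 0, since both electrodes use the same couple.
The compartment with the higher Pd^2+(aq) concentration (0.54 M) acts as the cathode; ions are reduced there and produced at the dilute (0.017 M) anode.
With n = 2, Ecell = −(0.0592/2)·log([dilute]/[conc]) = −(0.0592/2)·log(0.017/0.54) = +0.044 V.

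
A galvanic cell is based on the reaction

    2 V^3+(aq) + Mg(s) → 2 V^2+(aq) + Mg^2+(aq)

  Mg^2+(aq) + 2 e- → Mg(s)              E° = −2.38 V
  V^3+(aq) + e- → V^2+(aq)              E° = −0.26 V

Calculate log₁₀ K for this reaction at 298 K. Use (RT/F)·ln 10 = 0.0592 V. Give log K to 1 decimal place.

The V³⁺/V²⁺ couple is reduced (cathode); E°cell = −0.26 − (−2.38) = +2.12 V with n = 2.
At equilibrium E = 0, so log K = nE°cell / 0.0592 = (2)(+2.12) / 0.0592 = 71.6.

log K = 71.6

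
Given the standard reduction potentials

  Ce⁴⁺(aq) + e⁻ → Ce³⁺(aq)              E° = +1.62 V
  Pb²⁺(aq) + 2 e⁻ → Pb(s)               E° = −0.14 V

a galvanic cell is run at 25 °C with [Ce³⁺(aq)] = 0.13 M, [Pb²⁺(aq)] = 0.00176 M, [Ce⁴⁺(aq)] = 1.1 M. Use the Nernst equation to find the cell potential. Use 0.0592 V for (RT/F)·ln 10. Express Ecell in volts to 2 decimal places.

+1.90 V

Since E°(Ce⁴⁺/Ce³⁺) > E°(Pb²⁺/Pb), Ce⁴⁺/Ce³⁺ serves as the cathode.
E°cell = E°cat − E°an = +1.62 − (−0.14) = +1.76 V; n = 2.
For the overall reaction 2 Ce⁴⁺(aq) + Pb(s) → 2 Ce³⁺(aq) + Pb²⁺(aq), Q = ([Ce³⁺(aq)]^2·[Pb²⁺(aq)]) / [Ce⁴⁺(aq)]^2 = 2.46×10^−5, giving log Q = −4.609.
Applying E = E° − (RT ln10/nF)·log Q gives +1.76 − (0.0592/2)(−4.609) = +1.90 V.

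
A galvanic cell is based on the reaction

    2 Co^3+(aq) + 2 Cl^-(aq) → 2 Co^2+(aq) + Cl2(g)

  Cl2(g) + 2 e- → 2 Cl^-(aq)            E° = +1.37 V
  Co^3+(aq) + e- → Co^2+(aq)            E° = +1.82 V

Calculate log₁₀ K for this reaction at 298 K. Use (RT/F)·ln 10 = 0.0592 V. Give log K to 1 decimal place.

The Co³⁺/Co²⁺ couple is reduced (cathode); E°cell = +1.82 − (+1.37) = +0.45 V with n = 2.
At equilibrium E = 0, so log K = nE°cell / 0.0592 = (2)(+0.45) / 0.0592 = 15.2.

log K = 15.2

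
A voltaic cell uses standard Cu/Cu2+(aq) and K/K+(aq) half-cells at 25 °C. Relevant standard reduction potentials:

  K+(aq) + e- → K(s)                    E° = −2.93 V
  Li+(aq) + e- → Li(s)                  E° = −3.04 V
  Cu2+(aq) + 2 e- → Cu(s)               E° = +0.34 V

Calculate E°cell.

The Cu²⁺/Cu couple has the higher E°, so Cu ion is reduced (cathode) and K is oxidized (anode).
E°cell = E°(cathode) − E°(anode) = +0.34 − (−2.93) = +3.27 V.

+3.27 V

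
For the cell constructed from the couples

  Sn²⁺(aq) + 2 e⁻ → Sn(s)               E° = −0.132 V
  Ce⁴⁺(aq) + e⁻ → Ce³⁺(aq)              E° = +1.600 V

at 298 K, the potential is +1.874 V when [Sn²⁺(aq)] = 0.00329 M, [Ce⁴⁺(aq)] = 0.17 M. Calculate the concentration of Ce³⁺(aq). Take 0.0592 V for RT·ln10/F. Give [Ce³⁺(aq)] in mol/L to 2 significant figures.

0.012 M

With Ce⁴⁺/Ce³⁺ at the cathode and Sn²⁺/Sn at the anode, E°cell = +1.600 − (−0.132) = +1.732 V (n = 2).
Rearranging E = E° − (0.0592/n)·log Q gives log Q = 2(+1.732 − (+1.874))/0.0592 = −4.797.
For 2 Ce⁴⁺(aq) + Sn(s) → 2 Ce³⁺(aq) + Sn²⁺(aq), the reaction quotient is Q = ([Ce³⁺(aq)]^2·[Sn²⁺(aq)]) / [Ce⁴⁺(aq)]^2.
Isolating [Ce³⁺(aq)] in Q = 10^{−4.797} yields log [Ce³⁺(aq)] = −1.927, i.e. 0.012 M.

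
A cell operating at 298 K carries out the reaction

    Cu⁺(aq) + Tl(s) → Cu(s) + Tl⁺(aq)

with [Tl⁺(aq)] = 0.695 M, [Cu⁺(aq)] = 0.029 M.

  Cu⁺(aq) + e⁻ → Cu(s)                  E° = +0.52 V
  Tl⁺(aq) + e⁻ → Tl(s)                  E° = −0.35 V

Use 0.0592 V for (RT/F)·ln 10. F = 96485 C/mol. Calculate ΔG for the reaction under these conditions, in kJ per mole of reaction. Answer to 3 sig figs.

The standard cell potential is +0.52 − (−0.35) = +0.87 V, with n = 1 electron in the balanced equation.
Q = [Tl⁺(aq)] / [Cu⁺(aq)] = 24, so log Q = 1.380 and E = +0.87 − (0.0592/1)(1.380) = +0.7883 V.
Then ΔG = −nFE = −1 × 96485 × +0.7883 J/mol = −76.1 kJ/mol.

−76.1 kJ/mol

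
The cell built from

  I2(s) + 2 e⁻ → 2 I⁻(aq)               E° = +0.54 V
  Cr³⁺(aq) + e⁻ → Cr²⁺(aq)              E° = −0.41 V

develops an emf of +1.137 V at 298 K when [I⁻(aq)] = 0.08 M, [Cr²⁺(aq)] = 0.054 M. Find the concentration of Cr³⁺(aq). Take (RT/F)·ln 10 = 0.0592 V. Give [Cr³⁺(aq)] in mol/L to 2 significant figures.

With I₂/I⁻ at the cathode and Cr³⁺/Cr²⁺ at the anode, E°cell = +0.54 − (−0.41) = +0.95 V (n = 2).
Rearranging E = E° − (0.0592/n)·log Q gives log Q = 2(+0.95 − (+1.137))/0.0592 = −6.318.
For I2(s) + 2 Cr²⁺(aq) → 2 I⁻(aq) + 2 Cr³⁺(aq), the reaction quotient is Q = ([I⁻(aq)]^2·[Cr³⁺(aq)]^2) / [Cr²⁺(aq)]^2.
Substituting the known concentrations and solving, log [Cr³⁺(aq)] = −3.330 and [Cr³⁺(aq)] = 0.00047 M.

0.00047 M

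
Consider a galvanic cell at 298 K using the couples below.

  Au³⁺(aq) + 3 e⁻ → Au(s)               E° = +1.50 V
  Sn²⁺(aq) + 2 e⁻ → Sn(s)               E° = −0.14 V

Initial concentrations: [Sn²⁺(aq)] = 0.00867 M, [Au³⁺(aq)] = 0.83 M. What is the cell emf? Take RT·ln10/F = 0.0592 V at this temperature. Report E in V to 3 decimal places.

The Au³⁺/Au couple has the more positive E°, so it is the cathode; Sn²⁺/Sn is the anode.
The standard potential is +1.50 − (−0.14) = +1.64 V and the balanced reaction transfers n = 6 electrons.
Balancing gives 2 Au³⁺(aq) + 3 Sn(s) → 2 Au(s) + 3 Sn²⁺(aq); hence Q = [Sn²⁺(aq)]^3 / [Au³⁺(aq)]^2 = 9.46×10^−7 (log Q = −6.024).
Applying E = E° − (RT ln10/nF)·log Q gives +1.64 − (0.0592/6)(−6.024) = +1.699 V.

+1.699 V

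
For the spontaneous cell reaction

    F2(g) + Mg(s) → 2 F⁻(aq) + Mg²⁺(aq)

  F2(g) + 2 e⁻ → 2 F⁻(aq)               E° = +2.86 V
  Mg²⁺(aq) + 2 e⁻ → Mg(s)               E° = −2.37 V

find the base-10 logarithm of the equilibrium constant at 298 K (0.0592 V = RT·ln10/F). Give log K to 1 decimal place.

The F₂/F⁻ couple is reduced (cathode); E°cell = +2.86 − (−2.37) = +5.23 V with n = 2.
At equilibrium E = 0, so log K = nE°cell / 0.0592 = (2)(+5.23) / 0.0592 = 176.7.

log K = 176.7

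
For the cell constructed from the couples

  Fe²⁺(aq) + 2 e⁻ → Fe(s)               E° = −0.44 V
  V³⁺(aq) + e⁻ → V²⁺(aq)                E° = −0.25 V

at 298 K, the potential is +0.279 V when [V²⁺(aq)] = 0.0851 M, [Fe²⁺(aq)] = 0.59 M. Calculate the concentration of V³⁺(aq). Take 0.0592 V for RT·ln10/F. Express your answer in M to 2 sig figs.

The V³⁺/V²⁺ couple has the larger reduction potential, so it is the cathode: E°cell = −0.25 − (−0.44) = +0.19 V and n = 2.
From the Nernst equation, log Q = n(E° − E)/0.0592 = 2·(+0.19 − (+0.279))/0.0592 = −3.007.
For 2 V³⁺(aq) + Fe(s) → 2 V²⁺(aq) + Fe²⁺(aq), the reaction quotient is Q = ([V²⁺(aq)]^2·[Fe²⁺(aq)]) / [V³⁺(aq)]^2.
Solving for the unknown gives log [V³⁺(aq)] = 0.319, so [V³⁺(aq)] ≈ 2.1 M.

2.1 M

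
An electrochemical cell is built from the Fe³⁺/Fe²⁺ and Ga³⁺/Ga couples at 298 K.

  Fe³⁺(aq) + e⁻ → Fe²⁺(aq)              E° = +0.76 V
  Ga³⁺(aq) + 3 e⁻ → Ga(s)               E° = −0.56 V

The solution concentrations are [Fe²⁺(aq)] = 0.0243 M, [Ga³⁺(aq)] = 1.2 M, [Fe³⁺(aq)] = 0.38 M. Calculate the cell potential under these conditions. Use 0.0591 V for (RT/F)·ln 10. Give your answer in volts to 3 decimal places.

Since E°(Fe³⁺/Fe²⁺) > E°(Ga³⁺/Ga), Fe³⁺/Fe²⁺ serves as the cathode.
E°cell = E°cat − E°an = +0.76 − (−0.56) = +1.32 V; n = 3.
For the overall reaction 3 Fe³⁺(aq) + Ga(s) → 3 Fe²⁺(aq) + Ga³⁺(aq), Q = ([Fe²⁺(aq)]^3·[Ga³⁺(aq)]) / [Fe³⁺(aq)]^3 = 0.000314, giving log Q = −3.503.
Applying E = E° − (RT ln10/nF)·log Q gives +1.32 − (0.0591/3)(−3.503) = +1.389 V.

+1.389 V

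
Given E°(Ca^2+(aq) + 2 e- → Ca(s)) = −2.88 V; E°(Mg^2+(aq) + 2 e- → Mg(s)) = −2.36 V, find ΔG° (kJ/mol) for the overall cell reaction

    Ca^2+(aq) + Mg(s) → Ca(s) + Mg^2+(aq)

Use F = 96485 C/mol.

+100 kJ/mol

In the reaction as written Ca^2+(aq) is reduced, so the Ca²⁺/Ca couple is the cathode and Mg²⁺/Mg is the anode.
E°cell = −2.88 − (−2.36) = −0.52 V; balancing electrons gives n = 2.
ΔG° = −nFE°cell = −(2)(96485)(−0.52) J/mol = +100 kJ/mol.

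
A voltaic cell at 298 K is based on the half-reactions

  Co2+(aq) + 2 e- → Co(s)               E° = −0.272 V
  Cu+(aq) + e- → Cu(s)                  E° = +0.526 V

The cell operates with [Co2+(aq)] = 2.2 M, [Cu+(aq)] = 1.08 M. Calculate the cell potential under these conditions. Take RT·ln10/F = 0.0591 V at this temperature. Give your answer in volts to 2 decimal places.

Since E°(Cu⁺/Cu) > E°(Co²⁺/Co), Cu⁺/Cu serves as the cathode.
E°cell = E°cat − E°an = +0.526 − (−0.272) = +0.798 V; n = 2.
The balanced reaction is 2 Cu+(aq) + Co(s) → 2 Cu(s) + Co2+(aq), so Q = [Co2+(aq)] / [Cu+(aq)]^2 = 1.89 and log Q = 0.276.
Applying E = E° − (RT ln10/nF)·log Q gives +0.798 − (0.0591/2)(0.276) = +0.79 V.

+0.79 V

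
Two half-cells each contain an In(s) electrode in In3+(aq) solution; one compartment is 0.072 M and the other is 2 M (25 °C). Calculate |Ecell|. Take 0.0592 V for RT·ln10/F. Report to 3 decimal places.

For a concentration cell E°cell = 0, since both electrodes use the same couple.
The compartment with the higher In3+(aq) concentration (2 M) acts as the cathode; ions are reduced there and produced at the dilute (0.072 M) anode.
With n = 3, Ecell = −(0.0592/3)·log([dilute]/[conc]) = −(0.0592/3)·log(0.072/2) = +0.028 V.

0.028 V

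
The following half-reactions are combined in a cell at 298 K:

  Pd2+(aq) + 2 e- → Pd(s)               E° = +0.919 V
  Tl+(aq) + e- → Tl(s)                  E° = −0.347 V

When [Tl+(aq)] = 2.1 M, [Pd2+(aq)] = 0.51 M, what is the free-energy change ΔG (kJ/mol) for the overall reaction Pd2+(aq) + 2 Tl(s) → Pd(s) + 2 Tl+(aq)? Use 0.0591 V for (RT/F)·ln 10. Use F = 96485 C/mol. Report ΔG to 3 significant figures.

The standard cell potential is +0.919 − (−0.347) = +1.266 V, with n = 2 electrons in the balanced equation.
Here Q = [Tl+(aq)]^2 / [Pd2+(aq)] = 8.65 (log Q = 0.937), giving E = +1.266 − (0.0591/2)·(0.937) = +1.2383 V.
ΔG = −nFE = −(2)(96485)(+1.2383) J/mol = −239 kJ/mol.

−239 kJ/mol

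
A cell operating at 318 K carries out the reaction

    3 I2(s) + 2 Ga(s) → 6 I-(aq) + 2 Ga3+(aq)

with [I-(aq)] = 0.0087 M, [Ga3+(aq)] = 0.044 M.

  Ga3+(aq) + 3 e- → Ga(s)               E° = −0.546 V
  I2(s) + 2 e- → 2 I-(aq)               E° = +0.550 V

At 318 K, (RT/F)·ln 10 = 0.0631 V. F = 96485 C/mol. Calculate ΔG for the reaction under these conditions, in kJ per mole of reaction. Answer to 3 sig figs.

The standard cell potential is +0.550 − (−0.546) = +1.096 V, with n = 6 electrons in the balanced equation.
The reaction quotient is [I-(aq)]^6·[Ga3+(aq)]^2 = 8.4×10^−16; by Nernst, E = +1.096 − (0.0631/6)(−15.076) = +1.2545 V.
Then ΔG = −nFE = −6 × 96485 × +1.2545 J/mol = −726 kJ/mol.

−726 kJ/mol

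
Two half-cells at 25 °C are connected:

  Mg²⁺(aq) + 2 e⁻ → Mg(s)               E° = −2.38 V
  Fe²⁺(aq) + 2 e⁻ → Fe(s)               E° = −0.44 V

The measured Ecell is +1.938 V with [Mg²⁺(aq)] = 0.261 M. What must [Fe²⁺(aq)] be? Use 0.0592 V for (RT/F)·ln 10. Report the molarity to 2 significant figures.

0.22 M

Fe²⁺/Fe is the cathode (higher E°); E°cell = −0.44 − (−2.38) = +1.94 V with n = 2.
Rearranging E = E° − (0.0592/n)·log Q gives log Q = 2(+1.94 − (+1.938))/0.0592 = 0.068.
The balanced reaction is Fe²⁺(aq) + Mg(s) → Fe(s) + Mg²⁺(aq), so Q = [Mg²⁺(aq)] / [Fe²⁺(aq)].
Isolating [Fe²⁺(aq)] in Q = 10^{0.068} yields log [Fe²⁺(aq)] = −0.651, i.e. 0.22 M.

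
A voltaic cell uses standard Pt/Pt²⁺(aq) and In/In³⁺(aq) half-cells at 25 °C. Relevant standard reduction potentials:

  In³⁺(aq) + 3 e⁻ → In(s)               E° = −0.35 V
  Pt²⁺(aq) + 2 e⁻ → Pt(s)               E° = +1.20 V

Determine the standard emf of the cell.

Of the two couples in this cell, the one with the more positive reduction potential is reduced at the cathode: here that is Pt²⁺/Pt (+1.20 V); In³⁺/In (−0.35 V) is the anode.
E°cell = E°(cathode) − E°(anode) = +1.20 − (−0.35) = +1.55 V.

+1.55 V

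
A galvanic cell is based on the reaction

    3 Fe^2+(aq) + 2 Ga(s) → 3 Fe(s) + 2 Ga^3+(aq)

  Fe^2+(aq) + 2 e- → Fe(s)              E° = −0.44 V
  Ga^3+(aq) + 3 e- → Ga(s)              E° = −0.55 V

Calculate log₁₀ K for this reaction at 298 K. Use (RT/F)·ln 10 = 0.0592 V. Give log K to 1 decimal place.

The Fe²⁺/Fe couple is reduced (cathode); E°cell = −0.44 − (−0.55) = +0.11 V with n = 6.
At equilibrium E = 0, so log K = nE°cell / 0.0592 = (6)(+0.11) / 0.0592 = 11.1.

log K = 11.1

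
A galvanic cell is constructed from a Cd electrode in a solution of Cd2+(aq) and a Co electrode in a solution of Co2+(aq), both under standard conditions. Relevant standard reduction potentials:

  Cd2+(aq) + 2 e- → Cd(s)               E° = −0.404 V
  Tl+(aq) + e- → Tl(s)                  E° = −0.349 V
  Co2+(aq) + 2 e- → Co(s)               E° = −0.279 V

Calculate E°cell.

+0.125 V

Of the two couples in this cell, the one with the more positive reduction potential is reduced at the cathode: here that is Co²⁺/Co (−0.279 V); Cd²⁺/Cd (−0.404 V) is the anode.
E°cell = E°(cathode) − E°(anode) = −0.279 − (−0.404) = +0.125 V.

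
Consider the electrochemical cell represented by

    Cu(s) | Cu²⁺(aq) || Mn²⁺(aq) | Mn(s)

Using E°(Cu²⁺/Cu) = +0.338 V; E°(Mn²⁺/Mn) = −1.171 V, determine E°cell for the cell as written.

−1.509 V

By convention the left-hand electrode in cell notation is the anode (oxidation) and the right-hand electrode is the cathode (reduction).
E°cell = E°(right) − E°(left) = −1.171 − (+0.338) = −1.509 V.
The negative sign shows that, as written, the cell would require an external voltage to drive the reaction.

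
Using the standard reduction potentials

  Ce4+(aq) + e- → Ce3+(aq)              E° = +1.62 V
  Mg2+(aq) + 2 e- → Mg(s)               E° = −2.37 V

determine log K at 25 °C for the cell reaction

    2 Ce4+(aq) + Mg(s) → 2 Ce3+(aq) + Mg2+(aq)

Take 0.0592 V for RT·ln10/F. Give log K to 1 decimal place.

The Ce⁴⁺/Ce³⁺ couple is reduced (cathode); E°cell = +1.62 − (−2.37) = +3.99 V with n = 2.
At equilibrium E = 0, so log K = nE°cell / 0.0592 = (2)(+3.99) / 0.0592 = 134.8.

log K = 134.8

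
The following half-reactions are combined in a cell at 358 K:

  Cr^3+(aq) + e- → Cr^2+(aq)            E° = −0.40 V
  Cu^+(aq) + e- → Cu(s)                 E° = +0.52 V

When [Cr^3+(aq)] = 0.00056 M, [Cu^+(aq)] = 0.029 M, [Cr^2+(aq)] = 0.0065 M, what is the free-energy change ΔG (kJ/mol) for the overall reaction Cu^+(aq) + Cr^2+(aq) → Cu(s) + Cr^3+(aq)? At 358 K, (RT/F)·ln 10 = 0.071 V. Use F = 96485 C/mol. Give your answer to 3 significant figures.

−85.5 kJ/mol

The standard cell potential is +0.52 − (−0.40) = +0.92 V, with n = 1 electron in the balanced equation.
Here Q = [Cr^3+(aq)] / ([Cu^+(aq)]·[Cr^2+(aq)]) = 2.97 (log Q = 0.473), giving E = +0.92 − (0.071/1)·(0.473) = +0.8864 V.
Finally ΔG = −nFE = −(1)(96485 C/mol)(+0.8864 V) = −85.5 kJ/mol.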